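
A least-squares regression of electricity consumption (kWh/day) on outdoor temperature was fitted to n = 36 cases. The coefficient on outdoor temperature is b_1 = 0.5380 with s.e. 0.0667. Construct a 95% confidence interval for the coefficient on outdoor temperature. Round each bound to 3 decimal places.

(0.402, 0.674)

df = n − 2 = 36 − 2 = 34.
t* = t_{0.025, 34} = 2.032245.
Margin = t* × SE = 2.032245 × 0.0667 = 0.13555.
CI: 0.5380 ± 0.13555 → (0.402, 0.674).
With 95% confidence, each one-unit increase in outdoor temperature is associated with a change of between 0.402 and 0.674 kWh/day in electricity consumption.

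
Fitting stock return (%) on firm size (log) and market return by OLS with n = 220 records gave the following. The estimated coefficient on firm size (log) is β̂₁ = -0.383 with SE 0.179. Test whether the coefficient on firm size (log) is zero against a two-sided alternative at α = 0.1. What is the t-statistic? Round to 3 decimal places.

t = -2.140

H₀: β₁ = 0 vs H₁: β₁ ≠ 0.
t = (β̂₁ − β₁⁰)/SE = -0.383 / 0.179 = -2.140.
df = n − k − 1 = 220 − 2 − 1 = 217.
Two-sided p ≈ 0.0335, which is < 0.1, so reject H₀.
There is evidence that firm size (log) is associated with stock return, holding the other predictors fixed.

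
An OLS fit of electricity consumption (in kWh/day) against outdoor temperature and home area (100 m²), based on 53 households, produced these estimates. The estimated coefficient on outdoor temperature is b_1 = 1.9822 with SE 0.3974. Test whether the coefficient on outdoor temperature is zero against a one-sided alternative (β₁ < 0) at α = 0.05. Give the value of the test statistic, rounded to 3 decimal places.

H₀: β₁ = 0 vs H₁: β₁ < 0.
t = (b_1 − β₁⁰)/SE = 1.9822 / 0.3974 = 4.988.
df = n − k − 1 = 53 − 2 − 1 = 50.
One-sided p ≈ 1.0000, which is ≥ 0.05, so fail to reject H₀.
The data do not give significant evidence that the true slope on outdoor temperature is negative, holding the other predictors fixed.

t = 4.988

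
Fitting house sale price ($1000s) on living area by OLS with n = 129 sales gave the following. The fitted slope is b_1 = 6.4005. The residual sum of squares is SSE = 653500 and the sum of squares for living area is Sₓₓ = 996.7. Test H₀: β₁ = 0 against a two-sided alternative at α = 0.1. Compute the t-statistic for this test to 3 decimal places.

MSE = SSE/(n − 2) = 653500/127 = 5145.67.
SE(b_1) = √(MSE/Sₓₓ) = √(5145.67/996.7) = 2.27216.
t = 6.4005 / 2.27216 = 2.817.
df = n − 2 = 127.
Two-sided p ≈ 0.0056, which is < 0.1, so reject H₀.
There is evidence that living area is associated with house sale price.

t = 2.817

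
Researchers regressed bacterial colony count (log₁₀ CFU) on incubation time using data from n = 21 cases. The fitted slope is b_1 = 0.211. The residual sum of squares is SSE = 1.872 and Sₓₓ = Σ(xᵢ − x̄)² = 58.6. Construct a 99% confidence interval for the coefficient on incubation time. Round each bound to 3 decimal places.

(0.094, 0.328)

MSE = SSE/(n − 2) = 1.872/19 = 0.0985263.
SE(b_1) = √(MSE/Sₓₓ) = √(0.0985263/58.6) = 0.0410041.
df = n − 2 = 19.
t* = t_{0.005, 19} = 2.860935.
Margin = t* × SE = 2.860935 × 0.0410041 = 0.11731.
CI: 0.211 ± 0.11731 → (0.094, 0.328).
With 99% confidence, each one-unit increase in incubation time is associated with a change of between 0.094 and 0.328 log₁₀ CFU in bacterial colony count.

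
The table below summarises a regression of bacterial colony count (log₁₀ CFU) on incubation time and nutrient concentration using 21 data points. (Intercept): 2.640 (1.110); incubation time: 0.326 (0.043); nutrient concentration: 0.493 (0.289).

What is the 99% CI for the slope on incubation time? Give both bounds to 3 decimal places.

Read off: b = 0.326, SE = 0.043 for incubation time.
df = n − k − 1 = 21 − 2 − 1 = 18.
t* = t_{0.005, 18} = 2.87844.
Margin = t* × SE = 2.87844 × 0.043 = 0.12377.
CI: 0.326 ± 0.12377 → (0.202, 0.450).

(0.202, 0.450)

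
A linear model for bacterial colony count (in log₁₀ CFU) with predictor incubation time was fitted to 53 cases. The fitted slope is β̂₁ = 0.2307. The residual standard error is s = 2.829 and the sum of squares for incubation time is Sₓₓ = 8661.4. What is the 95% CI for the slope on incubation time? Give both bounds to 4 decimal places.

(0.1697, 0.2917)

SE(β̂₁) = s/√Sₓₓ = 2.829/√8661.4 = 0.0303976.
df = n − 2 = 51.
t* = t_{0.025, 51} = 2.007584.
Margin = t* × SE = 2.007584 × 0.0303976 = 0.061026.
CI: 0.2307 ± 0.061026 → (0.1697, 0.2917).
With 95% confidence, each one-unit increase in incubation time is associated with a change of between 0.1697 and 0.2917 log₁₀ CFU in bacterial colony count.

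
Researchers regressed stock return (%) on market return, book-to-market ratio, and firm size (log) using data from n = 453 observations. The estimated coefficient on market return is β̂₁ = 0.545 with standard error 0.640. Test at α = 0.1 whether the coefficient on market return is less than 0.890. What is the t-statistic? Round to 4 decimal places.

t = -0.5391

H₀: β₁ = 0.890 vs H₁: β₁ < 0.890.
t = (β̂₁ − β₁⁰)/SE = (0.545 − 0.890) / 0.640 = -0.5391.
df = n − k − 1 = 453 − 3 − 1 = 449.
One-sided p ≈ 0.2951, which is ≥ 0.1, so fail to reject H₀.
The data do not give significant evidence that the true slope on market return is below 0.890 % per unit, holding the other predictors fixed.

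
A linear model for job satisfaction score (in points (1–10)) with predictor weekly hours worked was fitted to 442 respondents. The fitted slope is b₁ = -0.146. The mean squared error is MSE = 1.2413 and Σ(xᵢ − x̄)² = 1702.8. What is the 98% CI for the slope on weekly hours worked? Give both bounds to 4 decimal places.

SE(b₁) = √(MSE/Sₓₓ) = √(1.2413/1702.8) = 0.0269996.
df = n − 2 = 440.
t* = t_{0.01, 440} = 2.334853.
Margin = t* × SE = 2.334853 × 0.0269996 = 0.063040.
CI: -0.146 ± 0.063040 → (-0.2090, -0.0830).
With 98% confidence, each one-unit increase in weekly hours worked is associated with a change of between -0.2090 and -0.0830 points (1–10) in job satisfaction score.

(-0.2090, -0.0830)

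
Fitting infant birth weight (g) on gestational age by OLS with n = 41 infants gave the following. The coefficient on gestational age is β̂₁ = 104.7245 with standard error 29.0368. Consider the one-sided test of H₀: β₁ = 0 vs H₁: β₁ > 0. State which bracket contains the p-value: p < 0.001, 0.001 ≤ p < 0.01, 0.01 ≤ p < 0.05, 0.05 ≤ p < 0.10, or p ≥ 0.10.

t = 104.7245 / 29.0368 = 3.607.
df = n − 2 = 41 − 2 = 39.
One-sided p = P(T_{39} > t) ≈ 0.0004.
So p < 0.001.

p < 0.001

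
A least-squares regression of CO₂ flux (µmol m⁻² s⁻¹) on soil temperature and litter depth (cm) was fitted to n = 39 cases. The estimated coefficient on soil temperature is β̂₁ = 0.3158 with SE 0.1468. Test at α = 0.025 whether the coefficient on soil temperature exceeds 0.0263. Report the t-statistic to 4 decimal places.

t = 1.9721

H₀: β₁ = 0.0263 vs H₁: β₁ > 0.0263.
t = (β̂₁ − β₁⁰)/SE = (0.3158 − 0.0263) / 0.1468 = 1.9721.
df = n − k − 1 = 39 − 2 − 1 = 36.
One-sided p ≈ 0.0282, which is ≥ 0.025, so fail to reject H₀.
The data do not give significant evidence that the true slope on soil temperature exceeds 0.0263 µmol m⁻² s⁻¹ per unit, holding the other predictors fixed.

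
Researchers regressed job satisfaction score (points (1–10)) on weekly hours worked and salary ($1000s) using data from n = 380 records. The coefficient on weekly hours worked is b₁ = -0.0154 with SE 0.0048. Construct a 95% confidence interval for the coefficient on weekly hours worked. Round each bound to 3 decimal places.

df = n − k − 1 = 380 − 2 − 1 = 377.
t* = t_{0.025, 377} = 1.966276.
Margin = t* × SE = 1.966276 × 0.0048 = 0.00944.
CI: -0.0154 ± 0.00944 → (-0.025, -0.006).
With 95% confidence, each one-unit increase in weekly hours worked is associated with a change of between -0.025 and -0.006 points (1–10) in job satisfaction score, holding the other predictors fixed.

(-0.025, -0.006)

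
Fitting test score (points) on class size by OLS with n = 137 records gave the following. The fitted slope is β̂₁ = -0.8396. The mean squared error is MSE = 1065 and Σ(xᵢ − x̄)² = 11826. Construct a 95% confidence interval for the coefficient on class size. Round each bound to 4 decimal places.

(-1.4331, -0.2461)

SE(β̂₁) = √(MSE/Sₓₓ) = √(1065/11826) = 0.300093.
df = n − 2 = 135.
t* = t_{0.025, 135} = 1.977692.
Margin = t* × SE = 1.977692 × 0.300093 = 0.593492.
CI: -0.8396 ± 0.593492 → (-1.4331, -0.2461).
With 95% confidence, each one-unit increase in class size is associated with a change of between -1.4331 and -0.2461 points in test score.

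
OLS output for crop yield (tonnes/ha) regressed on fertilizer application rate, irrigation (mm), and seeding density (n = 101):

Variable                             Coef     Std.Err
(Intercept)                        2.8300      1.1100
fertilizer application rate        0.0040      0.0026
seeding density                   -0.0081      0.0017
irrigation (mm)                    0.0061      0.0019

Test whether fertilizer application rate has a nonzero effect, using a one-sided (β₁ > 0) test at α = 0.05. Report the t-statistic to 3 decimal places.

t = 1.538

Read off: b = 0.0040, SE = 0.0026 for fertilizer application rate.
H₀: β₁ = 0 vs H₁: β₁ > 0.
t = 0.0040 / 0.0026 = 1.538.
df = n − k − 1 = 101 − 3 − 1 = 97.
One-sided p ≈ 0.0636, which is ≥ 0.05, so fail to reject H₀.
The data do not give significant evidence that the true slope on fertilizer application rate is positive, holding the other predictors fixed.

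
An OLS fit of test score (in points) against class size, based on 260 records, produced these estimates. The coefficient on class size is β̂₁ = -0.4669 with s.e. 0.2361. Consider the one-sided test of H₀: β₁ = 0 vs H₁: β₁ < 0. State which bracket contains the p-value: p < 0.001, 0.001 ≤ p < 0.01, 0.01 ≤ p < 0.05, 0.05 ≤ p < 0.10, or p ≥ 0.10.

0.01 ≤ p < 0.05

t = -0.4669 / 0.2361 = -1.978.
df = n − 2 = 260 − 2 = 258.
One-sided p = P(T_{258} < t) ≈ 0.0245.
So 0.01 ≤ p < 0.05.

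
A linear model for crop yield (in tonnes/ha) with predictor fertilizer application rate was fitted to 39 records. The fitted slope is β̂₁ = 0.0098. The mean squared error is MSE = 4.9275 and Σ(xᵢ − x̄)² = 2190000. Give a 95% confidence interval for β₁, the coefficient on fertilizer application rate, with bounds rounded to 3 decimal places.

SE(β̂₁) = √(MSE/Sₓₓ) = √(4.9275/2190000) = 0.0015.
df = n − 2 = 37.
t* = t_{0.025, 37} = 2.026192.
Margin = t* × SE = 2.026192 × 0.0015 = 0.00304.
CI: 0.0098 ± 0.00304 → (0.007, 0.013).
With 95% confidence, each one-unit increase in fertilizer application rate is associated with a change of between 0.007 and 0.013 tonnes/ha in crop yield.

(0.007, 0.013)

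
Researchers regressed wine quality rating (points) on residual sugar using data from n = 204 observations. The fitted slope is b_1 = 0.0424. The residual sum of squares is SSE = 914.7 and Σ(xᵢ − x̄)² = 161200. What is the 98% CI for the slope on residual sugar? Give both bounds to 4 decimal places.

(0.0300, 0.0548)

MSE = SSE/(n − 2) = 914.7/202 = 4.52822.
SE(b_1) = √(MSE/Sₓₓ) = √(4.52822/161200) = 0.00530006.
df = n − 2 = 202.
t* = t_{0.01, 202} = 2.34495.
Margin = t* × SE = 2.34495 × 0.00530006 = 0.012428.
CI: 0.0424 ± 0.012428 → (0.0300, 0.0548).
With 98% confidence, each one-unit increase in residual sugar is associated with a change of between 0.0300 and 0.0548 points in wine quality rating.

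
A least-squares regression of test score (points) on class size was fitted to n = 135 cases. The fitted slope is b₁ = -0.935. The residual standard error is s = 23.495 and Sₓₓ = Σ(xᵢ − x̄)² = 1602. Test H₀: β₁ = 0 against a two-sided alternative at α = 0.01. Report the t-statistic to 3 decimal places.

t = -1.593

SE(b₁) = s/√Sₓₓ = 23.495/√1602 = 0.587008.
t = -0.935 / 0.587008 = -1.593.
df = n − 2 = 133.
Two-sided p ≈ 0.1136, which is ≥ 0.01, so fail to reject H₀.
The data do not give significant evidence of an association between class size and test score.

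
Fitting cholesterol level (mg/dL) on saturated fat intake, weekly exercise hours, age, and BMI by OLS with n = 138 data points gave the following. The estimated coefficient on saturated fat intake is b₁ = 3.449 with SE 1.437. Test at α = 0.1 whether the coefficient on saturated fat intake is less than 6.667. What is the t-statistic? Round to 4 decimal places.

H₀: β₁ = 6.667 vs H₁: β₁ < 6.667.
t = (b₁ − β₁⁰)/SE = (3.449 − 6.667) / 1.437 = -2.2394.
df = n − k − 1 = 138 − 4 − 1 = 133.
One-sided p ≈ 0.0134, which is < 0.1, so reject H₀.
There is evidence that the true slope on saturated fat intake is below 6.667 mg/dL per unit, holding the other predictors fixed.

t = -2.2394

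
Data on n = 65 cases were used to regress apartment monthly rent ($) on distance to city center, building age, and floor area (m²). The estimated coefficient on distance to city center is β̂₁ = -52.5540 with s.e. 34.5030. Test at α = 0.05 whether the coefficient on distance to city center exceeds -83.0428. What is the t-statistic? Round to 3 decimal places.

H₀: β₁ = -83.0428 vs H₁: β₁ > -83.0428.
t = (β̂₁ − β₁⁰)/SE = (-52.5540 − (-83.0428)) / 34.5030 = 0.884.
df = n − k − 1 = 65 − 3 − 1 = 61.
One-sided p ≈ 0.1902, which is ≥ 0.05, so fail to reject H₀.
The data do not give significant evidence that the true slope on distance to city center exceeds -83.0428 $ per unit, holding the other predictors fixed.

t = 0.884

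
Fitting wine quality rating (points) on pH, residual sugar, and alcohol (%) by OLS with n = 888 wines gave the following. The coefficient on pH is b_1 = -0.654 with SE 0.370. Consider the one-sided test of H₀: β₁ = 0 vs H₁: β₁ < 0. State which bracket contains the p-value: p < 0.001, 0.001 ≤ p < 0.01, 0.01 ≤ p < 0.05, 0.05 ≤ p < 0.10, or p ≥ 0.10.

0.01 ≤ p < 0.05

t = -0.654 / 0.370 = -1.768.
df = n − k − 1 = 888 − 3 − 1 = 884.
One-sided p = P(T_{884} < t) ≈ 0.0387.
So 0.01 ≤ p < 0.05.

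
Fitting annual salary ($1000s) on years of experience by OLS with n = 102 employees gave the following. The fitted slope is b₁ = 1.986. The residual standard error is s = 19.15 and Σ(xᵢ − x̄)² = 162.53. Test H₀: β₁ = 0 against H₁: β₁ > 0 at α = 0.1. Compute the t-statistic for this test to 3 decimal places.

SE(b₁) = s/√Sₓₓ = 19.15/√162.53 = 1.50211.
t = 1.986 / 1.50211 = 1.322.
df = n − 2 = 100.
One-sided p ≈ 0.0946, which is < 0.1, so reject H₀.
There is evidence that the true slope on years of experience is positive.

t = 1.322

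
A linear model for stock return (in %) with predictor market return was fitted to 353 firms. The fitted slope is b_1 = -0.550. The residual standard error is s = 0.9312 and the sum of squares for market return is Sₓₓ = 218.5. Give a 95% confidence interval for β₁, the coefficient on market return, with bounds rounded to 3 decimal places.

SE(b_1) = s/√Sₓₓ = 0.9312/√218.5 = 0.0629966.
df = n − 2 = 351.
t* = t_{0.025, 351} = 1.966746.
Margin = t* × SE = 1.966746 × 0.0629966 = 0.12390.
CI: -0.550 ± 0.12390 → (-0.674, -0.426).
With 95% confidence, each one-unit increase in market return is associated with a change of between -0.674 and -0.426 % in stock return.

(-0.674, -0.426)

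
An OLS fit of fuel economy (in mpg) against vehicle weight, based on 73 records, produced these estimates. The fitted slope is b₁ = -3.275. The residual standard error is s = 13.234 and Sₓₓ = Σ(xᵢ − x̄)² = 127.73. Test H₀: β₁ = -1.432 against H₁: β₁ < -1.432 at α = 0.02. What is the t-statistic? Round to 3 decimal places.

t = -1.574

SE(b₁) = s/√Sₓₓ = 13.234/√127.73 = 1.17097.
t = (-3.275 − (-1.432)) / 1.17097 = -1.574.
df = n − 2 = 71.
One-sided p ≈ 0.0600, which is ≥ 0.02, so fail to reject H₀.
The data do not give significant evidence that the true slope on vehicle weight is below -1.432 mpg per unit.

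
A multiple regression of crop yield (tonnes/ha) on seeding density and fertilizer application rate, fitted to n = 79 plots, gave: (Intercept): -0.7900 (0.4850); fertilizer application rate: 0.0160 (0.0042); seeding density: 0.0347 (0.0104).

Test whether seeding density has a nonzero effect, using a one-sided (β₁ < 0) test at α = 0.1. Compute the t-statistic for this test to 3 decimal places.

t = 3.337

Read off: b = 0.0347, SE = 0.0104 for seeding density.
H₀: β₁ = 0 vs H₁: β₁ < 0.
t = 0.0347 / 0.0104 = 3.337.
df = n − k − 1 = 79 − 2 − 1 = 76.
One-sided p ≈ 0.9993, which is ≥ 0.1, so fail to reject H₀.
The data do not give significant evidence that the true slope on seeding density is negative, holding the other predictors fixed.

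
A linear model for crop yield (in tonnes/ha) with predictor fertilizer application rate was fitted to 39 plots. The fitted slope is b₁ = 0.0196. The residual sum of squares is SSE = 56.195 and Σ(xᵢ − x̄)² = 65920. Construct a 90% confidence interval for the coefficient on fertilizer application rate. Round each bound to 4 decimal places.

MSE = SSE/(n − 2) = 56.195/37 = 1.51878.
SE(b₁) = √(MSE/Sₓₓ) = √(1.51878/65920) = 0.00479998.
df = n − 2 = 37.
t* = t_{0.05, 37} = 1.687094.
Margin = t* × SE = 1.687094 × 0.00479998 = 0.008098.
CI: 0.0196 ± 0.008098 → (0.0115, 0.0277).
With 90% confidence, each one-unit increase in fertilizer application rate is associated with a change of between 0.0115 and 0.0277 tonnes/ha in crop yield.

(0.0115, 0.0277)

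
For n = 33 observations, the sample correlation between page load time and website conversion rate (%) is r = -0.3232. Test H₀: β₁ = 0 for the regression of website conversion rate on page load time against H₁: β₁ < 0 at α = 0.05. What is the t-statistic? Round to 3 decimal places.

t = r·√(n − 2)/√(1 − r²) = -0.3232·√31/√0.895542 = -1.902.
df = n − 2 = 31.
One-sided p ≈ 0.0333, which is < 0.05, so reject H₀.
There is evidence of a linear association between page load time and website conversion rate.

t = -1.902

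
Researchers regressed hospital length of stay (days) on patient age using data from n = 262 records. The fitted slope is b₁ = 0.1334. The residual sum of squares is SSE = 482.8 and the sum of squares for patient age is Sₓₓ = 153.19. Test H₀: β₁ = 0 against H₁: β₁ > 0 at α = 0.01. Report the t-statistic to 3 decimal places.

t = 1.212

MSE = SSE/(n − 2) = 482.8/260 = 1.85692.
SE(b₁) = √(MSE/Sₓₓ) = √(1.85692/153.19) = 0.110099.
t = 0.1334 / 0.110099 = 1.212.
df = n − 2 = 260.
One-sided p ≈ 0.1134, which is ≥ 0.01, so fail to reject H₀.
The data do not give significant evidence that the true slope on patient age is positive.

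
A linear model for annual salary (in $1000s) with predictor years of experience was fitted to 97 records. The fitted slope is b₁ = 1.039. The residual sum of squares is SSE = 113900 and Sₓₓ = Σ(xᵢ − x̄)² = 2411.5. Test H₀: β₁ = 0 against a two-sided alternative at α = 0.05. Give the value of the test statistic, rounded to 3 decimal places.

MSE = SSE/(n − 2) = 113900/95 = 1198.95.
SE(b₁) = √(MSE/Sₓₓ) = √(1198.95/2411.5) = 0.705109.
t = 1.039 / 0.705109 = 1.474.
df = n − 2 = 95.
Two-sided p ≈ 0.1439, which is ≥ 0.05, so fail to reject H₀.
The data do not give significant evidence of an association between years of experience and annual salary.

t = 1.474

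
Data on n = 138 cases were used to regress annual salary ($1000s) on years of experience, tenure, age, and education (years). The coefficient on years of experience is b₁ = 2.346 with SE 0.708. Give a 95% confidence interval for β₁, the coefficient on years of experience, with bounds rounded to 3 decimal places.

(0.946, 3.746)

df = n − k − 1 = 138 − 4 − 1 = 133.
t* = t_{0.025, 133} = 1.977961.
Margin = t* × SE = 1.977961 × 0.708 = 1.40040.
CI: 2.346 ± 1.40040 → (0.946, 3.746).
With 95% confidence, each one-unit increase in years of experience is associated with a change of between 0.946 and 3.746 $1000s in annual salary, holding the other predictors fixed.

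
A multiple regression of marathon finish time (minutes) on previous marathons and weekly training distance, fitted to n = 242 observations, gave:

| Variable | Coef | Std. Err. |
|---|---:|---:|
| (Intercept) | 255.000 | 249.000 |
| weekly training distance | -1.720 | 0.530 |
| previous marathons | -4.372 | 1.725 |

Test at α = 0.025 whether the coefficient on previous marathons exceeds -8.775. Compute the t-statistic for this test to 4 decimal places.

Read off: b = -4.372, SE = 1.725 for previous marathons.
H₀: β₁ = -8.775 vs H₁: β₁ > -8.775.
t = (-4.372 − (-8.775)) / 1.725 = 2.5525.
df = n − k − 1 = 242 − 2 − 1 = 239.
One-sided p ≈ 0.0057, which is < 0.025, so reject H₀.
There is evidence that the true slope on previous marathons exceeds -8.775 minutes per unit, holding the other predictors fixed.

t = 2.5525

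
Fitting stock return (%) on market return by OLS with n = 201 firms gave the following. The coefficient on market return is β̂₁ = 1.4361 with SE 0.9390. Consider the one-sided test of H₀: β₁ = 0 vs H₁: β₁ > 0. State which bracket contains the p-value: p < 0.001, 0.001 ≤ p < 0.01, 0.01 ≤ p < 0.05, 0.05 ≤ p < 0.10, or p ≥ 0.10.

0.05 ≤ p < 0.10

t = 1.4361 / 0.9390 = 1.529.
df = n − 2 = 201 − 2 = 199.
One-sided p = P(T_{199} > t) ≈ 0.0639.
So 0.05 ≤ p < 0.10.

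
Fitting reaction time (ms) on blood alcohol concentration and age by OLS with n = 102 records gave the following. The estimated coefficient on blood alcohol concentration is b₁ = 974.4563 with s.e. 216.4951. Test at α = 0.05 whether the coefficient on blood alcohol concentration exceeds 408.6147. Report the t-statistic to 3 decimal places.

H₀: β₁ = 408.6147 vs H₁: β₁ > 408.6147.
t = (b₁ − β₁⁰)/SE = (974.4563 − 408.6147) / 216.4951 = 2.614.
df = n − k − 1 = 102 − 2 − 1 = 99.
One-sided p ≈ 0.0052, which is < 0.05, so reject H₀.
There is evidence that the true slope on blood alcohol concentration exceeds 408.6147 ms per unit, holding the other predictors fixed.

t = 2.614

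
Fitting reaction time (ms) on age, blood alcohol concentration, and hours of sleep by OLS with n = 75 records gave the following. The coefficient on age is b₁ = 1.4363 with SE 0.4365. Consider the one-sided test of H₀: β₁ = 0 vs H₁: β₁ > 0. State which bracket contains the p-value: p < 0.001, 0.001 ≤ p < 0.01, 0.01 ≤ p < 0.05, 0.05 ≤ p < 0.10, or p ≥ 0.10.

p < 0.001

t = 1.4363 / 0.4365 = 3.290.
df = n − k − 1 = 75 − 3 − 1 = 71.
One-sided p = P(T_{71} > t) ≈ 0.0008.
So p < 0.001.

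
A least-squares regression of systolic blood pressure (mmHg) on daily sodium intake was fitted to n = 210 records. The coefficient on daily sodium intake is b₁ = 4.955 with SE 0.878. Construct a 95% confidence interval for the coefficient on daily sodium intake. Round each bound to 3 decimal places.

df = n − 2 = 210 − 2 = 208.
t* = t_{0.025, 208} = 1.971435.
Margin = t* × SE = 1.971435 × 0.878 = 1.73092.
CI: 4.955 ± 1.73092 → (3.224, 6.686).
With 95% confidence, each one-unit increase in daily sodium intake is associated with a change of between 3.224 and 6.686 mmHg in systolic blood pressure.

(3.224, 6.686)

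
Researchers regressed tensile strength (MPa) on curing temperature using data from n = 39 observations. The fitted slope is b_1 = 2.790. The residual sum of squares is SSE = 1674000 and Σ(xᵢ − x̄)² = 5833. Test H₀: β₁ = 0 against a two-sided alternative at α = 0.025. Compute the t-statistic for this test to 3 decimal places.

MSE = SSE/(n − 2) = 1674000/37 = 45243.2.
SE(b_1) = √(MSE/Sₓₓ) = √(45243.2/5833) = 2.78504.
t = 2.790 / 2.78504 = 1.002.
df = n − 2 = 37.
Two-sided p ≈ 0.3230, which is ≥ 0.025, so fail to reject H₀.
The data do not give significant evidence of an association between curing temperature and tensile strength.

t = 1.002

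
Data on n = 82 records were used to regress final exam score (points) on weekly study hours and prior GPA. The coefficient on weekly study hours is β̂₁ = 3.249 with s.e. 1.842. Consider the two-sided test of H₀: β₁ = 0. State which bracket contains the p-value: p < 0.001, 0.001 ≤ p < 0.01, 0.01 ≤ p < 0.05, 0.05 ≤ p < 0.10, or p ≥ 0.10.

t = 3.249 / 1.842 = 1.764.
df = n − k − 1 = 82 − 2 − 1 = 79.
Two-sided p = 2·P(T_{79} > |t|) ≈ 0.0816.
So 0.05 ≤ p < 0.10.

0.05 ≤ p < 0.10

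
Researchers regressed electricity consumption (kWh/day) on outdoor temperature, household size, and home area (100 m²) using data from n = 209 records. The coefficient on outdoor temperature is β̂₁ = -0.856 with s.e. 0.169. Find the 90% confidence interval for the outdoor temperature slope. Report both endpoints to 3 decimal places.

df = n − k − 1 = 209 − 3 − 1 = 205.
t* = t_{0.05, 205} = 1.652321.
Margin = t* × SE = 1.652321 × 0.169 = 0.27924.
CI: -0.856 ± 0.27924 → (-1.135, -0.577).
With 90% confidence, each one-unit increase in outdoor temperature is associated with a change of between -1.135 and -0.577 kWh/day in electricity consumption, holding the other predictors fixed.

(-1.135, -0.577)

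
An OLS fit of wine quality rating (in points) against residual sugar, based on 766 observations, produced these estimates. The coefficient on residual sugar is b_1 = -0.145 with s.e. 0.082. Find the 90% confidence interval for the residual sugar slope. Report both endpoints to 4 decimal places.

(-0.2800, -0.0100)

df = n − 2 = 766 − 2 = 764.
t* = t_{0.05, 764} = 1.646851.
Margin = t* × SE = 1.646851 × 0.082 = 0.135042.
CI: -0.145 ± 0.135042 → (-0.2800, -0.0100).
With 90% confidence, each one-unit increase in residual sugar is associated with a change of between -0.2800 and -0.0100 points in wine quality rating.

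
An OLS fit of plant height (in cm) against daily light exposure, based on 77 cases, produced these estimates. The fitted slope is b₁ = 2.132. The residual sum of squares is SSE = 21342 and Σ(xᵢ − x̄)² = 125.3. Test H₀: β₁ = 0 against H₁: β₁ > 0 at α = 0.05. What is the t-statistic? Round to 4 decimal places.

MSE = SSE/(n − 2) = 21342/75 = 284.56.
SE(b₁) = √(MSE/Sₓₓ) = √(284.56/125.3) = 1.50699.
t = 2.132 / 1.50699 = 1.4147.
df = n − 2 = 75.
One-sided p ≈ 0.0806, which is ≥ 0.05, so fail to reject H₀.
The data do not give significant evidence that the true slope on daily light exposure is positive.

t = 1.4147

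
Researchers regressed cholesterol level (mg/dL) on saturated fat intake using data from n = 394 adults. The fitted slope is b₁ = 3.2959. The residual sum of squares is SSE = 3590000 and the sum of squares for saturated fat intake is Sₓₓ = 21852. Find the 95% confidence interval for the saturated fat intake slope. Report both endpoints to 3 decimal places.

MSE = SSE/(n − 2) = 3590000/392 = 9158.16.
SE(b₁) = √(MSE/Sₓₓ) = √(9158.16/21852) = 0.647379.
df = n − 2 = 392.
t* = t_{0.025, 392} = 1.966034.
Margin = t* × SE = 1.966034 × 0.647379 = 1.27277.
CI: 3.2959 ± 1.27277 → (2.023, 4.569).
With 95% confidence, each one-unit increase in saturated fat intake is associated with a change of between 2.023 and 4.569 mg/dL in cholesterol level.

(2.023, 4.569)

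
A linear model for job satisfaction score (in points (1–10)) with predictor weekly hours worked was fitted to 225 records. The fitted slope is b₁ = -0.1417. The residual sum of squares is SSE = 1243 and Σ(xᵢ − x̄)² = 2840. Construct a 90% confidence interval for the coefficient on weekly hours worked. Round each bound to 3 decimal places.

MSE = SSE/(n − 2) = 1243/223 = 5.57399.
SE(b₁) = √(MSE/Sₓₓ) = √(5.57399/2840) = 0.0443021.
df = n − 2 = 223.
t* = t_{0.05, 223} = 1.651715.
Margin = t* × SE = 1.651715 × 0.0443021 = 0.07317.
CI: -0.1417 ± 0.07317 → (-0.215, -0.069).
With 90% confidence, each one-unit increase in weekly hours worked is associated with a change of between -0.215 and -0.069 points (1–10) in job satisfaction score.

(-0.215, -0.069)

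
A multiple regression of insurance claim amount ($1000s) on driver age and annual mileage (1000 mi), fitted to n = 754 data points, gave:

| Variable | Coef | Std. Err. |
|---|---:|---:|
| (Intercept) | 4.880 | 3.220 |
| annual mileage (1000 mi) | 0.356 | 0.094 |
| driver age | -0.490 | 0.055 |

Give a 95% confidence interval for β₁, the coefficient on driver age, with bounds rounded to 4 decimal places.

Read off: b = -0.490, SE = 0.055 for driver age.
df = n − k − 1 = 754 − 2 − 1 = 751.
t* = t_{0.025, 751} = 1.963128.
Margin = t* × SE = 1.963128 × 0.055 = 0.107972.
CI: -0.490 ± 0.107972 → (-0.5980, -0.3820).

(-0.5980, -0.3820)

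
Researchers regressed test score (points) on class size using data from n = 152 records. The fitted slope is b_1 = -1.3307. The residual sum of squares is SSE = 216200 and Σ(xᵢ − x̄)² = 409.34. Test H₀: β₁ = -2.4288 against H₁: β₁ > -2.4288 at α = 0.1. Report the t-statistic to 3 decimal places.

MSE = SSE/(n − 2) = 216200/150 = 1441.33.
SE(b_1) = √(MSE/Sₓₓ) = √(1441.33/409.34) = 1.87646.
t = (-1.3307 − (-2.4288)) / 1.87646 = 0.585.
df = n − 2 = 150.
One-sided p ≈ 0.2796, which is ≥ 0.1, so fail to reject H₀.
The data do not give significant evidence that the true slope on class size exceeds -2.4288 points per unit.

t = 0.585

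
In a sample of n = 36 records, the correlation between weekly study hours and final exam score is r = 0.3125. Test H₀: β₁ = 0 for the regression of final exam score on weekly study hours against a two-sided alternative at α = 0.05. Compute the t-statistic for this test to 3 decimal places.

t = r·√(n − 2)/√(1 − r²) = 0.3125·√34/√0.902344 = 1.918.
df = n − 2 = 34.
Two-sided p ≈ 0.0635, which is ≥ 0.05, so fail to reject H₀.
The data do not give significant evidence of a linear association between weekly study hours and final exam score.

t = 1.918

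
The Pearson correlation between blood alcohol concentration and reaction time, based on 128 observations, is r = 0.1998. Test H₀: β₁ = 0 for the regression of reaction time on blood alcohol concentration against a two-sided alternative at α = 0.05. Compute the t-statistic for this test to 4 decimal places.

t = 2.2889

t = r·√(n − 2)/√(1 − r²) = 0.1998·√126/√0.96008 = 2.2889.
df = n − 2 = 126.
Two-sided p ≈ 0.0237, which is < 0.05, so reject H₀.
There is evidence of a linear association between blood alcohol concentration and reaction time.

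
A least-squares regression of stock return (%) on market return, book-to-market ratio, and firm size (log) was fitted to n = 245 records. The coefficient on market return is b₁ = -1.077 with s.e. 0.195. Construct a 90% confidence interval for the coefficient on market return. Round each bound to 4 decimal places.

(-1.3990, -0.7550)

df = n − k − 1 = 245 − 3 − 1 = 241.
t* = t_{0.05, 241} = 1.651201.
Margin = t* × SE = 1.651201 × 0.195 = 0.321984.
CI: -1.077 ± 0.321984 → (-1.3990, -0.7550).
With 90% confidence, each one-unit increase in market return is associated with a change of between -1.3990 and -0.7550 % in stock return, holding the other predictors fixed.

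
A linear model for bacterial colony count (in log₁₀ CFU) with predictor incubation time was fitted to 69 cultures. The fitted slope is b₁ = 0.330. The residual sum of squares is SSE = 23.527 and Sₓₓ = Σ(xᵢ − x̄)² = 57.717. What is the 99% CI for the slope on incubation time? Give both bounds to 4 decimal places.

MSE = SSE/(n − 2) = 23.527/67 = 0.351149.
SE(b₁) = √(MSE/Sₓₓ) = √(0.351149/57.717) = 0.0779999.
df = n − 2 = 67.
t* = t_{0.005, 67} = 2.65122.
Margin = t* × SE = 2.65122 × 0.0779999 = 0.206795.
CI: 0.330 ± 0.206795 → (0.1232, 0.5368).
With 99% confidence, each one-unit increase in incubation time is associated with a change of between 0.1232 and 0.5368 log₁₀ CFU in bacterial colony count.

(0.1232, 0.5368)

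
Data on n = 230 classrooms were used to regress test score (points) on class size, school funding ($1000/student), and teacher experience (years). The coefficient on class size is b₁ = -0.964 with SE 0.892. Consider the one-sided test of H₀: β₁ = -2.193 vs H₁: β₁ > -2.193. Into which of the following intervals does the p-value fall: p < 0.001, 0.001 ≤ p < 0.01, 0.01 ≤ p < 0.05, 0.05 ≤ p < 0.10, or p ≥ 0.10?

t = (-0.964 − (-2.193)) / 0.892 = 1.378.
df = n − k − 1 = 230 − 3 − 1 = 226.
One-sided p = P(T_{226} > t) ≈ 0.0848.
So 0.05 ≤ p < 0.10.

0.05 ≤ p < 0.10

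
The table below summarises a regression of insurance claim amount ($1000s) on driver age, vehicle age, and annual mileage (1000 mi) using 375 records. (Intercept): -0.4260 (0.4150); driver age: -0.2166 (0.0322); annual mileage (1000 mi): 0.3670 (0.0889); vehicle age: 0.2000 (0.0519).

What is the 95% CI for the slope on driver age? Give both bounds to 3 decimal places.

Read off: b = -0.2166, SE = 0.0322 for driver age.
df = n − k − 1 = 375 − 3 − 1 = 371.
t* = t_{0.025, 371} = 1.966379.
Margin = t* × SE = 1.966379 × 0.0322 = 0.06332.
CI: -0.2166 ± 0.06332 → (-0.280, -0.153).

(-0.280, -0.153)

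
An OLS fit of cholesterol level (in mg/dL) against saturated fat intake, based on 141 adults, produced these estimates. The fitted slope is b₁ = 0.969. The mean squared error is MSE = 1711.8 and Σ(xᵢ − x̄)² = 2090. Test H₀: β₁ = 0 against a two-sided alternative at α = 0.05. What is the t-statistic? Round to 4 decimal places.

SE(b₁) = √(MSE/Sₓₓ) = √(1711.8/2090) = 0.90501.
t = 0.969 / 0.90501 = 1.0707.
df = n − 2 = 139.
Two-sided p ≈ 0.2862, which is ≥ 0.05, so fail to reject H₀.
The data do not give significant evidence of an association between saturated fat intake and cholesterol level.

t = 1.0707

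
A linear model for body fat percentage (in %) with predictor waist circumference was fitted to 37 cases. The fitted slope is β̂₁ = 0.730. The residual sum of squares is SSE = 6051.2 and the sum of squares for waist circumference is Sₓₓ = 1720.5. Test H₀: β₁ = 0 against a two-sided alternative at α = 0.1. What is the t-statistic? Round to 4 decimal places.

MSE = SSE/(n − 2) = 6051.2/35 = 172.891.
SE(β̂₁) = √(MSE/Sₓₓ) = √(172.891/1720.5) = 0.317.
t = 0.730 / 0.317 = 2.3028.
df = n − 2 = 35.
Two-sided p ≈ 0.0273, which is < 0.1, so reject H₀.
There is evidence that waist circumference is associated with body fat percentage.

t = 2.3028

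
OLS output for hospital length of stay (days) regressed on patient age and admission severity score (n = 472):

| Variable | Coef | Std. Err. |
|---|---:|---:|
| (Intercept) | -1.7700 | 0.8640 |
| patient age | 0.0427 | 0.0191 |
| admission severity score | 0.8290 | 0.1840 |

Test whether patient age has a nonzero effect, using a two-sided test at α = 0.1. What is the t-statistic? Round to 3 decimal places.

t = 2.236

Read off: b = 0.0427, SE = 0.0191 for patient age.
H₀: β₁ = 0 vs H₁: β₁ ≠ 0.
t = 0.0427 / 0.0191 = 2.236.
df = n − k − 1 = 472 − 2 − 1 = 469.
Two-sided p ≈ 0.0258, which is < 0.1, so reject H₀.
There is evidence that patient age is associated with hospital length of stay, holding the other predictors fixed.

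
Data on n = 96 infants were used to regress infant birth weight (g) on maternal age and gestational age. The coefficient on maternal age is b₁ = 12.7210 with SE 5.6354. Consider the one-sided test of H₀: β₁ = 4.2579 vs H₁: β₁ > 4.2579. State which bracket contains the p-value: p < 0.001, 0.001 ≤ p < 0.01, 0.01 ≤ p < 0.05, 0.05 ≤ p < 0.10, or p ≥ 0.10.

0.05 ≤ p < 0.10

t = (12.7210 − 4.2579) / 5.6354 = 1.502.
df = n − k − 1 = 96 − 2 − 1 = 93.
One-sided p = P(T_{93} > t) ≈ 0.0683.
So 0.05 ≤ p < 0.10.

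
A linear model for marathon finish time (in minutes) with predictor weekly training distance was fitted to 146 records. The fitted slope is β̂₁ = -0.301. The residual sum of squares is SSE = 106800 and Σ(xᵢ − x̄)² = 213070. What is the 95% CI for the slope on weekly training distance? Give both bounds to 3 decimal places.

MSE = SSE/(n − 2) = 106800/144 = 741.667.
SE(β̂₁) = √(MSE/Sₓₓ) = √(741.667/213070) = 0.0589988.
df = n − 2 = 144.
t* = t_{0.025, 144} = 1.976575.
Margin = t* × SE = 1.976575 × 0.0589988 = 0.11662.
CI: -0.301 ± 0.11662 → (-0.418, -0.184).
With 95% confidence, each one-unit increase in weekly training distance is associated with a change of between -0.418 and -0.184 minutes in marathon finish time.

(-0.418, -0.184)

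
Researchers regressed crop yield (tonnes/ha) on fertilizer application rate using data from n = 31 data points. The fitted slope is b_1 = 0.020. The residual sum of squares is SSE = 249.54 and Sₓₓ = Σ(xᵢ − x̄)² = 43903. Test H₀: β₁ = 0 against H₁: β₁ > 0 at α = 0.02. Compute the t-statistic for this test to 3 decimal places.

MSE = SSE/(n − 2) = 249.54/29 = 8.60483.
SE(b_1) = √(MSE/Sₓₓ) = √(8.60483/43903) = 0.0139999.
t = 0.020 / 0.0139999 = 1.429.
df = n − 2 = 29.
One-sided p ≈ 0.0819, which is ≥ 0.02, so fail to reject H₀.
The data do not give significant evidence that the true slope on fertilizer application rate is positive.

t = 1.429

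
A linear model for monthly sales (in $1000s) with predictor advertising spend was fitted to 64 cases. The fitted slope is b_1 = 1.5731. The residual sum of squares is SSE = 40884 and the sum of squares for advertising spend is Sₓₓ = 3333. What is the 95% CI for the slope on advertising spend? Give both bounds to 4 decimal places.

(0.6840, 2.4622)

MSE = SSE/(n − 2) = 40884/62 = 659.419.
SE(b_1) = √(MSE/Sₓₓ) = √(659.419/3333) = 0.444798.
df = n − 2 = 62.
t* = t_{0.025, 62} = 1.998972.
Margin = t* × SE = 1.998972 × 0.444798 = 0.889139.
CI: 1.5731 ± 0.889139 → (0.6840, 2.4622).
With 95% confidence, each one-unit increase in advertising spend is associated with a change of between 0.6840 and 2.4622 $1000s in monthly sales.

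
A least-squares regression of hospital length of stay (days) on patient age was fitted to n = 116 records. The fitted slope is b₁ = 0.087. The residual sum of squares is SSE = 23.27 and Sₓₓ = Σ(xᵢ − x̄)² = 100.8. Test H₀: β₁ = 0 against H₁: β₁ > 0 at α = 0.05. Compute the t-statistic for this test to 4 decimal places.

MSE = SSE/(n − 2) = 23.27/114 = 0.204123.
SE(b₁) = √(MSE/Sₓₓ) = √(0.204123/100.8) = 0.0450003.
t = 0.087 / 0.0450003 = 1.9333.
df = n − 2 = 114.
One-sided p ≈ 0.0278, which is < 0.05, so reject H₀.
There is evidence that the true slope on patient age is positive.

t = 1.9333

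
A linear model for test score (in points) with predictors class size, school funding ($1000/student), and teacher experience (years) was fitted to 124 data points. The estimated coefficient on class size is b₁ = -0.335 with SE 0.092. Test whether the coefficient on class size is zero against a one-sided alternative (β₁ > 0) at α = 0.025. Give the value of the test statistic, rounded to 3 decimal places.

H₀: β₁ = 0 vs H₁: β₁ > 0.
t = (b₁ − β₁⁰)/SE = -0.335 / 0.092 = -3.641.
df = n − k − 1 = 124 − 3 − 1 = 120.
One-sided p ≈ 0.9998, which is ≥ 0.025, so fail to reject H₀.
The data do not give significant evidence that the true slope on class size is positive, holding the other predictors fixed.

t = -3.641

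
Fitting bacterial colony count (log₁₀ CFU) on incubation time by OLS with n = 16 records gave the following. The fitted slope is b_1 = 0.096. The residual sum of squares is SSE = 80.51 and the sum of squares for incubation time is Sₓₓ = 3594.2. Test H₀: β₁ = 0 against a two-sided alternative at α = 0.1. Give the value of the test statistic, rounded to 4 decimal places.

t = 2.4000

MSE = SSE/(n − 2) = 80.51/14 = 5.75071.
SE(b_1) = √(MSE/Sₓₓ) = √(5.75071/3594.2) = 0.04.
t = 0.096 / 0.04 = 2.4000.
df = n − 2 = 14.
Two-sided p ≈ 0.0309, which is < 0.1, so reject H₀.
There is evidence that incubation time is associated with bacterial colony count.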